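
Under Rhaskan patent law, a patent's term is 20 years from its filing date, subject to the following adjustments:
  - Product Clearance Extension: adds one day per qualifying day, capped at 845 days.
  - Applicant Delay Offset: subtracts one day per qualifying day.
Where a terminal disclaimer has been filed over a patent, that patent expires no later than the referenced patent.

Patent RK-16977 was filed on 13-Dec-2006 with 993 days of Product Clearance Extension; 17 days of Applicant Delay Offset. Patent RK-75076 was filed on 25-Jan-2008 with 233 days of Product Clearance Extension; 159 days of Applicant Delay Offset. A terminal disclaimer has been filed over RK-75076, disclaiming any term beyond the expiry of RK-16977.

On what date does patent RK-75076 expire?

April 8, 2028

Natural term of RK-75076:
  Base: filing + 20 years → 25 January 2028.
  Product Clearance Extension: 233 days (within the 845-day cap) → +233 days → 14 September 2028.
  Applicant Delay Offset: −159 days → 8 April 2028.
Expiry of referenced patent RK-16977:
  Base: filing + 20 years → 13 December 2026.
  Product Clearance Extension: 993 days claimed exceeds the 845-day cap, so +845 days → 6 April 2029.
  Applicant Delay Offset: −17 days → 20 March 2029.
Terminal disclaimer: RK-75076 expires on the earlier of 8 April 2028 and 20 March 2029.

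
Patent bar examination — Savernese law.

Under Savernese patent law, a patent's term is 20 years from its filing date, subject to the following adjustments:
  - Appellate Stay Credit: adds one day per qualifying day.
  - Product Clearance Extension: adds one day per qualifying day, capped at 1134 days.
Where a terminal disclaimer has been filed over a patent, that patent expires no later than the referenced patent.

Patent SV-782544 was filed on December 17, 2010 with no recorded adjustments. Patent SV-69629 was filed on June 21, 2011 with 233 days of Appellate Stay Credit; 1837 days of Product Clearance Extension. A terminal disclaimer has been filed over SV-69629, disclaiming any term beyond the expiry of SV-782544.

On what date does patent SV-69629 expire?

2030-12-17

Natural term of SV-69629:
  Base: filing + 20 years → 21 June 2031.
  Appellate Stay Credit: +233 days → 9 February 2032.
  Product Clearance Extension: 1837 days claimed exceeds the 1134-day cap, so +1134 days → 19 March 2035.
Expiry of referenced patent SV-782544:
  Base: filing + 20 years → 17 December 2030.
Terminal disclaimer: SV-69629 expires on the earlier of 19 March 2035 and 17 December 2030.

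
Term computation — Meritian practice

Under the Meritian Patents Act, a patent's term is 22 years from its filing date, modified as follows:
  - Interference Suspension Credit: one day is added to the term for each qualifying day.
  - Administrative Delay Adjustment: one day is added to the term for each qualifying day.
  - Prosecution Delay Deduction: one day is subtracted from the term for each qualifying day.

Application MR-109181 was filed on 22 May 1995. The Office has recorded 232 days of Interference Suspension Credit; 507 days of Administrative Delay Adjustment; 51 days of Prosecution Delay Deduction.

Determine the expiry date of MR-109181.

2019-04-10

Base term: filing date + 22 years → 22 May 2017.
Interference Suspension Credit: +232 days → 9 January 2018.
Administrative Delay Adjustment: +507 days → 31 May 2019.
Prosecution Delay Deduction: −51 days → 10 April 2019.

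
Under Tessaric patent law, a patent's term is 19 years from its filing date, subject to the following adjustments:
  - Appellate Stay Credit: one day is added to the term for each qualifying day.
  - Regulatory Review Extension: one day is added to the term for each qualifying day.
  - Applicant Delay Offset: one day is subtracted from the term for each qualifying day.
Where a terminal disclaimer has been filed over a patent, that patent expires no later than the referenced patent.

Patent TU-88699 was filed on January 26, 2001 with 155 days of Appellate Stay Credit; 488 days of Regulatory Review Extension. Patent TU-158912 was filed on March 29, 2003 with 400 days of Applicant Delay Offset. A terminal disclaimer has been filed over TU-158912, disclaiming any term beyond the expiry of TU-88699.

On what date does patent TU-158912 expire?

February 22, 2021

Natural term of TU-158912:
  Base: filing + 19 years → 29 March 2022.
  Applicant Delay Offset: −400 days → 22 February 2021.
Expiry of referenced patent TU-88699:
  Base: filing + 19 years → 26 January 2020.
  Appellate Stay Credit: +155 days → 29 June 2020.
  Regulatory Review Extension: +488 days → 30 October 2021.
Terminal disclaimer: TU-158912 expires on the earlier of 22 February 2021 and 30 October 2021.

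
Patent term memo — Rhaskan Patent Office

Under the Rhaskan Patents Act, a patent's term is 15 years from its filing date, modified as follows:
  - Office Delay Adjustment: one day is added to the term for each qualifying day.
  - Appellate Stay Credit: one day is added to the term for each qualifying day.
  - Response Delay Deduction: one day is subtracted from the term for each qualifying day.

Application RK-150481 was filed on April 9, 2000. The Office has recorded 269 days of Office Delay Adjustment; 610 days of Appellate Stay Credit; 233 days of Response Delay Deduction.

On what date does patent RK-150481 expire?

Base term: filing date + 15 years → 9 April 2015.
Office Delay Adjustment: +269 days → 3 January 2016.
Appellate Stay Credit: +610 days → 4 September 2017.
Response Delay Deduction: −233 days → 14 January 2017.

2017-01-14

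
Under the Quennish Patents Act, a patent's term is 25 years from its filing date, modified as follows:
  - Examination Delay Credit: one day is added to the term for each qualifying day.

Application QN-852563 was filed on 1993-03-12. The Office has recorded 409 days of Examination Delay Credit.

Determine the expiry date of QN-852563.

Base term: filing date + 25 years → 12 March 2018.
Examination Delay Credit: +409 days → 25 April 2019.

April 25, 2019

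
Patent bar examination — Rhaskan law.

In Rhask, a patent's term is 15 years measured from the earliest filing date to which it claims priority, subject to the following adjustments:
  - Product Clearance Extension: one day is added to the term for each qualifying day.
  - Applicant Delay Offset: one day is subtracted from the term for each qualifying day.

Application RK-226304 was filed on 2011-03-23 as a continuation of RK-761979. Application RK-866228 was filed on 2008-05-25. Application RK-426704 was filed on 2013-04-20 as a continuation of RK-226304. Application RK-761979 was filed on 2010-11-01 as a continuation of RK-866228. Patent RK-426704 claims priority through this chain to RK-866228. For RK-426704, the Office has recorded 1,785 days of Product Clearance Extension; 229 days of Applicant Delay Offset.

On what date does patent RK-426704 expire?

August 28, 2027

Earliest priority filing: 25 May 2008.
Base term: 25 May 2008 + 15 years → 25 May 2023.
Product Clearance Extension: +1785 days → 13 April 2028.
Applicant Delay Offset: −229 days → 28 August 2027.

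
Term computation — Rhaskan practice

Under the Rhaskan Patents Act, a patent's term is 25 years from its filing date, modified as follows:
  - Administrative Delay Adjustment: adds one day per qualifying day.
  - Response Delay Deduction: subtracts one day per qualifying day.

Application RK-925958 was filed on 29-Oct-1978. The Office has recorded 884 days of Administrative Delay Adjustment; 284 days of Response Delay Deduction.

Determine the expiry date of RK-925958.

Base term: filing date + 25 years → 29 October 2003.
Administrative Delay Adjustment: +884 days → 31 March 2006.
Response Delay Deduction: −284 days → 20 June 2005.

2005-06-20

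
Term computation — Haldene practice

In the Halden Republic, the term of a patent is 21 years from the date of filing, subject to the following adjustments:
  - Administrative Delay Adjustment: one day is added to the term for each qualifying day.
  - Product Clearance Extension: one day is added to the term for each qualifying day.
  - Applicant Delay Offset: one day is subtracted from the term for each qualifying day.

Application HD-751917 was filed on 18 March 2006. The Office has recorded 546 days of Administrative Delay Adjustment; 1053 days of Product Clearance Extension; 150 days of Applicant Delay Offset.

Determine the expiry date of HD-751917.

2031-03-06

Base term: filing date + 21 years → 18 March 2027.
Administrative Delay Adjustment: +546 days → 14 September 2028.
Product Clearance Extension: +1053 days → 3 August 2031.
Applicant Delay Offset: −150 days → 6 March 2031.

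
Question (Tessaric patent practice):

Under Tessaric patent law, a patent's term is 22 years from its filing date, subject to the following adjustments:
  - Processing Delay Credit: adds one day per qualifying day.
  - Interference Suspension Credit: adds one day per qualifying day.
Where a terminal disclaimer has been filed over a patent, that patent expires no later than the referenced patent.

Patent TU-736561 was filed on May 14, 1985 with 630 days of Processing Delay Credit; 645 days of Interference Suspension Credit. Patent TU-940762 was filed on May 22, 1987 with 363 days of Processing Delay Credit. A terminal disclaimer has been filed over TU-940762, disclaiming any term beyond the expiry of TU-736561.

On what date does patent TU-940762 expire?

2010-05-20

Natural term of TU-940762:
  Base: filing + 22 years → 22 May 2009.
  Processing Delay Credit: +363 days → 20 May 2010.
Expiry of referenced patent TU-736561:
  Base: filing + 22 years → 14 May 2007.
  Processing Delay Credit: +630 days → 2 February 2009.
  Interference Suspension Credit: +645 days → 9 November 2010.
Terminal disclaimer: TU-940762 expires on the earlier of 20 May 2010 and 9 November 2010.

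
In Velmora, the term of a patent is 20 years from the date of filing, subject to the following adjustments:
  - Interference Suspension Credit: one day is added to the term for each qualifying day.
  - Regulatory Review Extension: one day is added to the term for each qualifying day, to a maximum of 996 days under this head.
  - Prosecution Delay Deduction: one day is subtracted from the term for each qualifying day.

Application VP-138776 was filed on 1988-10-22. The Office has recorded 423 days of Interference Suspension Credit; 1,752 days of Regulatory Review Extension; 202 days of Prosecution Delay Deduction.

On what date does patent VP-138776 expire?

February 21, 2012

Base term: filing date + 20 years → 22 October 2008.
Interference Suspension Credit: +423 days → 19 December 2009.
Regulatory Review Extension: 1752 days claimed exceeds the 996-day cap, so +996 days → 10 September 2012.
Prosecution Delay Deduction: −202 days → 21 February 2012.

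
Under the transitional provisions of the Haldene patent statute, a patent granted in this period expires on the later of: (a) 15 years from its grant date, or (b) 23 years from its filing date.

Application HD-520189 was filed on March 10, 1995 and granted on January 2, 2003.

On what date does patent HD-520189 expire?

2018-03-10

(a) grant + 15 years → 2 January 2018.
(b) filing + 23 years → 10 March 2018.
Later of the two: 10 March 2018.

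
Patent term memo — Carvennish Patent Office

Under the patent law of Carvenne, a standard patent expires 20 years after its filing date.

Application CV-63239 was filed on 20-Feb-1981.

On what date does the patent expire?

2001-02-20

Filing date + 20 years → 20 February 2001.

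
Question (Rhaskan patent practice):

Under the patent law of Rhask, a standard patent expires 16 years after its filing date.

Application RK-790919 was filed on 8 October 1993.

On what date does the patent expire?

Filing date + 16 years → 8 October 2009.

2009-10-08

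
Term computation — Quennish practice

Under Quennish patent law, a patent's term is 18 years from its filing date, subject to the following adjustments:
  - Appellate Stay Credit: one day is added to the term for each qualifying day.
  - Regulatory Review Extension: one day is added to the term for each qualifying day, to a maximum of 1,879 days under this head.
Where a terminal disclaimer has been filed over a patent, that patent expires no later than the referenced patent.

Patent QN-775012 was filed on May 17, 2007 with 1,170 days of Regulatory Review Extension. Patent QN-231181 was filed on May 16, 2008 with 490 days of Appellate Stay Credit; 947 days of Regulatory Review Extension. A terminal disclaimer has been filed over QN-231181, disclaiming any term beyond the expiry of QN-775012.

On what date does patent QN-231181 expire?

2028-07-30

Natural term of QN-231181:
  Base: filing + 18 years → 16 May 2026.
  Appellate Stay Credit: +490 days → 18 September 2027.
  Regulatory Review Extension: 947 days (within the 1879-day cap) → +947 days → 22 April 2030.
Expiry of referenced patent QN-775012:
  Base: filing + 18 years → 17 May 2025.
  Regulatory Review Extension: 1170 days (within the 1879-day cap) → +1170 days → 30 July 2028.
Terminal disclaimer: QN-231181 expires on the earlier of 22 April 2030 and 30 July 2028.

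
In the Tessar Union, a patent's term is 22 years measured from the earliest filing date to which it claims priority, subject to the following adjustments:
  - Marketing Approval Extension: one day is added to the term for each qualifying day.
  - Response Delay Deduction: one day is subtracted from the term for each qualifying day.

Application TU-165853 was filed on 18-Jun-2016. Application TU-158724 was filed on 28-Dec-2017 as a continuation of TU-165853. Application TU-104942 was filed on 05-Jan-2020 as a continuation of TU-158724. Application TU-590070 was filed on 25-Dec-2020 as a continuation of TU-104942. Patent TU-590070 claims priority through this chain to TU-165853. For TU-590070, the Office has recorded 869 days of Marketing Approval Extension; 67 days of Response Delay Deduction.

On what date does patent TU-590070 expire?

2040-08-28

Earliest priority filing: 18 June 2016.
Base term: 18 June 2016 + 22 years → 18 June 2038.
Marketing Approval Extension: +869 days → 3 November 2040.
Response Delay Deduction: −67 days → 28 August 2040.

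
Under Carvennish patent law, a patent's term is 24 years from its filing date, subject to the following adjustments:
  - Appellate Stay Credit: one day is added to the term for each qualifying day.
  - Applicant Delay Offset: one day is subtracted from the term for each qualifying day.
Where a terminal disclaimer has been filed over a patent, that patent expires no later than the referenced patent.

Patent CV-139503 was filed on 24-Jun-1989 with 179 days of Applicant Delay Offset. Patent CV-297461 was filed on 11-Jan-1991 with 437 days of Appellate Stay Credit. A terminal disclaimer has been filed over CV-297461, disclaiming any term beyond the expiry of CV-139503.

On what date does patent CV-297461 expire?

December 27, 2012

Natural term of CV-297461:
  Base: filing + 24 years → 11 January 2015.
  Appellate Stay Credit: +437 days → 23 March 2016.
Expiry of referenced patent CV-139503:
  Base: filing + 24 years → 24 June 2013.
  Applicant Delay Offset: −179 days → 27 December 2012.
Terminal disclaimer: CV-297461 expires on the earlier of 23 March 2016 and 27 December 2012.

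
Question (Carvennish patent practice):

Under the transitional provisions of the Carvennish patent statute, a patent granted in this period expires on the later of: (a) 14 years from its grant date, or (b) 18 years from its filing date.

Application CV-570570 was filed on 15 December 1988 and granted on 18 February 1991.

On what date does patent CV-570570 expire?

December 15, 2006

(a) grant + 14 years → 18 February 2005.
(b) filing + 18 years → 15 December 2006.
Later of the two: 15 December 2006.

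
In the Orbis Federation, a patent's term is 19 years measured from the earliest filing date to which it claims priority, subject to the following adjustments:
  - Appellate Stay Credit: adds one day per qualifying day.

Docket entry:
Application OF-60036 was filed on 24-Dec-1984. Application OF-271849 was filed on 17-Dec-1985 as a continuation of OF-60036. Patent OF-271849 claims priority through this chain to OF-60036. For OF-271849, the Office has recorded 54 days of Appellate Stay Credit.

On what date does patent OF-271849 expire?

Earliest priority filing: 24 December 1984.
Base term: 24 December 1984 + 19 years → 24 December 2003.
Appellate Stay Credit: +54 days → 16 February 2004.

2004-02-16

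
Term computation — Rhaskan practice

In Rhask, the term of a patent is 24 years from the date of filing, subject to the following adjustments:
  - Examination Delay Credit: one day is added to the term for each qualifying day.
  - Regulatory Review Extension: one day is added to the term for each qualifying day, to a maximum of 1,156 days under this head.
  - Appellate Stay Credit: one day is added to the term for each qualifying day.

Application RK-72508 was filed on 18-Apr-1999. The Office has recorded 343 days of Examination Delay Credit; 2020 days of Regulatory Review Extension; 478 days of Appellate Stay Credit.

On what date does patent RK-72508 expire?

Base term: filing date + 24 years → 18 April 2023.
Examination Delay Credit: +343 days → 26 March 2024.
Regulatory Review Extension: 2020 days claimed exceeds the 1156-day cap, so +1156 days → 26 May 2027.
Appellate Stay Credit: +478 days → 15 September 2028.

2028-09-15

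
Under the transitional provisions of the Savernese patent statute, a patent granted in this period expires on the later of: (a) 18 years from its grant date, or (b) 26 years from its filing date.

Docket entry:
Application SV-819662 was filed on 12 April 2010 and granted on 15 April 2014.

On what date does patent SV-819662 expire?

2036-04-12

(a) grant + 18 years → 15 April 2032.
(b) filing + 26 years → 12 April 2036.
Later of the two: 12 April 2036.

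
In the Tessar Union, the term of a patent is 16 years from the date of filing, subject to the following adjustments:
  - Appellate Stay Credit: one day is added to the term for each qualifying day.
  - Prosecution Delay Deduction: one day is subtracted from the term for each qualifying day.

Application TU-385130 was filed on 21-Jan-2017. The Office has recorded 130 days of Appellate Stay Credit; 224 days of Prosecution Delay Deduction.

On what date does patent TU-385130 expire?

Base term: filing date + 16 years → 21 January 2033.
Appellate Stay Credit: +130 days → 31 May 2033.
Prosecution Delay Deduction: −224 days → 19 October 2032.

2032-10-19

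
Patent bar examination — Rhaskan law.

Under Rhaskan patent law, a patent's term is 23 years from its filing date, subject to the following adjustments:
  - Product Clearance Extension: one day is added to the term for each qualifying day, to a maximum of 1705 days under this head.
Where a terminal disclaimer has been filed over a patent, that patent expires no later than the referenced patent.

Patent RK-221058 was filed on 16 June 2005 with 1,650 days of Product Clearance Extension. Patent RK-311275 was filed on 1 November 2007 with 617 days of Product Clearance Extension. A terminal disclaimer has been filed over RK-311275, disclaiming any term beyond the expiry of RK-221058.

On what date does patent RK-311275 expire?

Natural term of RK-311275:
  Base: filing + 23 years → 1 November 2030.
  Product Clearance Extension: 617 days (within the 1705-day cap) → +617 days → 10 July 2032.
Expiry of referenced patent RK-221058:
  Base: filing + 23 years → 16 June 2028.
  Product Clearance Extension: 1650 days (within the 1705-day cap) → +1650 days → 22 December 2032.
Terminal disclaimer: RK-311275 expires on the earlier of 10 July 2032 and 22 December 2032.

2032-07-10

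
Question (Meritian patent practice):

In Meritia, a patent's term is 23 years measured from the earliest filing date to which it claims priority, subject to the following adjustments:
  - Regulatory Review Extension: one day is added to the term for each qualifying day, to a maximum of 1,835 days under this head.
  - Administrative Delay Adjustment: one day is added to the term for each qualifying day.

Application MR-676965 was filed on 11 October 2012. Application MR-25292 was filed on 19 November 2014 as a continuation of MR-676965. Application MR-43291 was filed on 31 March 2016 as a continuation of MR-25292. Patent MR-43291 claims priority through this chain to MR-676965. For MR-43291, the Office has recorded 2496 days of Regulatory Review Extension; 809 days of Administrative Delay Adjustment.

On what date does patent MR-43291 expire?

January 6, 2043

Earliest priority filing: 11 October 2012.
Base term: 11 October 2012 + 23 years → 11 October 2035.
Regulatory Review Extension: 2496 days claimed exceeds the 1835-day cap, so +1835 days → 19 October 2040.
Administrative Delay Adjustment: +809 days → 6 January 2043.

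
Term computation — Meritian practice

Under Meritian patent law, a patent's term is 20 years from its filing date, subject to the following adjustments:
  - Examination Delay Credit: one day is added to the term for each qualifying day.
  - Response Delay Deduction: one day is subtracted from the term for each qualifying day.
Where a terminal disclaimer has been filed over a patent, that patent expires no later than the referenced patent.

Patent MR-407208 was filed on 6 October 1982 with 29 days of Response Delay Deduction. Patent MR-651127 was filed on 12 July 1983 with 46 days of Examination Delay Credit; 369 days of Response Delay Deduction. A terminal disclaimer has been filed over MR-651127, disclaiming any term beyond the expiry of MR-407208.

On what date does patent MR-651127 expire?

2002-08-23

Natural term of MR-651127:
  Base: filing + 20 years → 12 July 2003.
  Examination Delay Credit: +46 days → 27 August 2003.
  Response Delay Deduction: −369 days → 23 August 2002.
Expiry of referenced patent MR-407208:
  Base: filing + 20 years → 6 October 2002.
  Response Delay Deduction: −29 days → 7 September 2002.
Terminal disclaimer: MR-651127 expires on the earlier of 23 August 2002 and 7 September 2002.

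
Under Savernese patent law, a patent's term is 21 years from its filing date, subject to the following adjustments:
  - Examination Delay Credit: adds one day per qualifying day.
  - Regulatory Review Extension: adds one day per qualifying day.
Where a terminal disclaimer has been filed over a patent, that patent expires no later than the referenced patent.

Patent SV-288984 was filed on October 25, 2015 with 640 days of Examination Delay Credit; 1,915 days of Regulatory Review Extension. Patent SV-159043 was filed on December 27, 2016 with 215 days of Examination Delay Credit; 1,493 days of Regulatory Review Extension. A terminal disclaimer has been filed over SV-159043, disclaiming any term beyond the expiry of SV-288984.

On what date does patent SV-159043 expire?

2042-08-31

Natural term of SV-159043:
  Base: filing + 21 years → 27 December 2037.
  Examination Delay Credit: +215 days → 30 July 2038.
  Regulatory Review Extension: +1493 days → 31 August 2042.
Expiry of referenced patent SV-288984:
  Base: filing + 21 years → 25 October 2036.
  Examination Delay Credit: +640 days → 27 July 2038.
  Regulatory Review Extension: +1915 days → 24 October 2043.
Terminal disclaimer: SV-159043 expires on the earlier of 31 August 2042 and 24 October 2043.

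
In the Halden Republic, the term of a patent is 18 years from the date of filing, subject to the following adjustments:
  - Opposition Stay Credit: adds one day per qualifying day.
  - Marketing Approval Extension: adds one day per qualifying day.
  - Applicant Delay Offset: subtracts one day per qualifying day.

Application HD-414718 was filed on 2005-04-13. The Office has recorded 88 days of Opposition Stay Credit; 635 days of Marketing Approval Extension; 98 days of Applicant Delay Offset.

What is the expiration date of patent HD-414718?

Base term: filing date + 18 years → 13 April 2023.
Opposition Stay Credit: +88 days → 10 July 2023.
Marketing Approval Extension: +635 days → 5 April 2025.
Applicant Delay Offset: −98 days → 28 December 2024.

December 28, 2024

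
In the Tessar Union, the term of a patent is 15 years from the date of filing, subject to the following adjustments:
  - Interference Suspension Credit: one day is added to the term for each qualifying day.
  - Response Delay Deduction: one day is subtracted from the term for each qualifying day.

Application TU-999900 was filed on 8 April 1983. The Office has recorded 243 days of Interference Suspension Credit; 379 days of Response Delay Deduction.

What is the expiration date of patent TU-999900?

Base term: filing date + 15 years → 8 April 1998.
Interference Suspension Credit: +243 days → 7 December 1998.
Response Delay Deduction: −379 days → 23 November 1997.

November 23, 1997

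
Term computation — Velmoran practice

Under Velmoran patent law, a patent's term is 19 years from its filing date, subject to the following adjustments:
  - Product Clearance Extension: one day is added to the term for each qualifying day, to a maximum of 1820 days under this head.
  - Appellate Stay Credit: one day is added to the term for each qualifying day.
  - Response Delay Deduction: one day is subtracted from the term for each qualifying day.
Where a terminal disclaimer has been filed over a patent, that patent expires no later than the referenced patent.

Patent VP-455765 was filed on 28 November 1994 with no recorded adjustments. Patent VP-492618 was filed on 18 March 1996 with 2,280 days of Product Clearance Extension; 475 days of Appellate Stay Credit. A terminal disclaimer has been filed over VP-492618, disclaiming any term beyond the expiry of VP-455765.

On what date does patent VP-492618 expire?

2013-11-28

Natural term of VP-492618:
  Base: filing + 19 years → 18 March 2015.
  Product Clearance Extension: 2280 days claimed exceeds the 1820-day cap, so +1820 days → 11 March 2020.
  Appellate Stay Credit: +475 days → 29 June 2021.
Expiry of referenced patent VP-455765:
  Base: filing + 19 years → 28 November 2013.
Terminal disclaimer: VP-492618 expires on the earlier of 29 June 2021 and 28 November 2013.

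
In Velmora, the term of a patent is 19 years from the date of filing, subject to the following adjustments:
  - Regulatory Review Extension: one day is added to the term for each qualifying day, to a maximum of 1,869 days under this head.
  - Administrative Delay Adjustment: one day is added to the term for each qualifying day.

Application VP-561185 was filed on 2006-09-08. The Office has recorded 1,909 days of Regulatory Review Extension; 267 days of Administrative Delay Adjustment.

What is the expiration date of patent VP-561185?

Base term: filing date + 19 years → 8 September 2025.
Regulatory Review Extension: 1909 days claimed exceeds the 1869-day cap, so +1869 days → 21 October 2030.
Administrative Delay Adjustment: +267 days → 15 July 2031.

2031-07-15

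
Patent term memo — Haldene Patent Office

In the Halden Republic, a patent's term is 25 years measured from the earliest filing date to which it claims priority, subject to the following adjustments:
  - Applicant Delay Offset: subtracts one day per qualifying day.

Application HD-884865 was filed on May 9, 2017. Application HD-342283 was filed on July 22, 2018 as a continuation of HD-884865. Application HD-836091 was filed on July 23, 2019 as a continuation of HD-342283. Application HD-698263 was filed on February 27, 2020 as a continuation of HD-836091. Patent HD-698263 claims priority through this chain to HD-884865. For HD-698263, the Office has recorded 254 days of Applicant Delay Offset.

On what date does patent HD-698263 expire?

2041-08-28

Earliest priority filing: 9 May 2017.
Base term: 9 May 2017 + 25 years → 9 May 2042.
Applicant Delay Offset: −254 days → 28 August 2041.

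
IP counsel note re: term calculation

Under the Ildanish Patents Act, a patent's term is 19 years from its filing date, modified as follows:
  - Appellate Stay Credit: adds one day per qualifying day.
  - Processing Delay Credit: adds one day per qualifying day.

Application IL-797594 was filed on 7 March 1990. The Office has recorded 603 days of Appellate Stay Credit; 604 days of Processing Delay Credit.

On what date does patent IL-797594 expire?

June 26, 2012

Base term: filing date + 19 years → 7 March 2009.
Appellate Stay Credit: +603 days → 31 October 2010.
Processing Delay Credit: +604 days → 26 June 2012.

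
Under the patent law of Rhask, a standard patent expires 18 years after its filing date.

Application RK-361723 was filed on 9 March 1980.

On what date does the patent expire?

Filing date + 18 years → 9 March 1998.

1998-03-09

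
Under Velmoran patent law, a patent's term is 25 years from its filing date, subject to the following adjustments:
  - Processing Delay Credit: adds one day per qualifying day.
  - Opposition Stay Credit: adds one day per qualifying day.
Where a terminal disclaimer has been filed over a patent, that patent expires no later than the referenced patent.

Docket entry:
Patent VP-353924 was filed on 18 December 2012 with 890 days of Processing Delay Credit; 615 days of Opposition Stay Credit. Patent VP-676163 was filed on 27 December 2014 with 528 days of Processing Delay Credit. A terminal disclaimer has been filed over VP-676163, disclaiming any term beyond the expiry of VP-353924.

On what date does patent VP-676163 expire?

June 7, 2041

Natural term of VP-676163:
  Base: filing + 25 years → 27 December 2039.
  Processing Delay Credit: +528 days → 7 June 2041.
Expiry of referenced patent VP-353924:
  Base: filing + 25 years → 18 December 2037.
  Processing Delay Credit: +890 days → 26 May 2040.
  Opposition Stay Credit: +615 days → 31 January 2042.
Terminal disclaimer: VP-676163 expires on the earlier of 7 June 2041 and 31 January 2042.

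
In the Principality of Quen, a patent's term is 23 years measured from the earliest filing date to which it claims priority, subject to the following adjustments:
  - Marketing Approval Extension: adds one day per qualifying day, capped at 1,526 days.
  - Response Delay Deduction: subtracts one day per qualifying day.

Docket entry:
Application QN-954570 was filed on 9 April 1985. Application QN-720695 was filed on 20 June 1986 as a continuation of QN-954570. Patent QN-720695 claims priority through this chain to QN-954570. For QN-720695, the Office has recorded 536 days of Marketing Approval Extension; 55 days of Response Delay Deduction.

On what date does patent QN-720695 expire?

August 3, 2009

Earliest priority filing: 9 April 1985.
Base term: 9 April 1985 + 23 years → 9 April 2008.
Marketing Approval Extension: 536 days (within the 1526-day cap) → +536 days → 27 September 2009.
Response Delay Deduction: −55 days → 3 August 2009.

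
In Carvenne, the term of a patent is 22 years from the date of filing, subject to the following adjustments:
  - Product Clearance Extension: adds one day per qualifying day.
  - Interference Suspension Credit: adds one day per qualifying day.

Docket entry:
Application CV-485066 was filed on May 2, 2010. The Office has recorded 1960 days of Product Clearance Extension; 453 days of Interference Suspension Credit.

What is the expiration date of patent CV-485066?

December 10, 2038

Base term: filing date + 22 years → 2 May 2032.
Product Clearance Extension: +1960 days → 13 September 2037.
Interference Suspension Credit: +453 days → 10 December 2038.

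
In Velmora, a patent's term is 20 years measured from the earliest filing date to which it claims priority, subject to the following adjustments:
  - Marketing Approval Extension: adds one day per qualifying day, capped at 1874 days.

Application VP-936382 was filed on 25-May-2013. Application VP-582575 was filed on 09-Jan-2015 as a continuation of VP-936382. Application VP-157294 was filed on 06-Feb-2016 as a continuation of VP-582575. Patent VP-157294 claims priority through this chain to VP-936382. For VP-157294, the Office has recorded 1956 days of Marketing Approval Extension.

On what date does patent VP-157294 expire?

July 12, 2038

Earliest priority filing: 25 May 2013.
Base term: 25 May 2013 + 20 years → 25 May 2033.
Marketing Approval Extension: 1956 days claimed exceeds the 1874-day cap, so +1874 days → 12 July 2038.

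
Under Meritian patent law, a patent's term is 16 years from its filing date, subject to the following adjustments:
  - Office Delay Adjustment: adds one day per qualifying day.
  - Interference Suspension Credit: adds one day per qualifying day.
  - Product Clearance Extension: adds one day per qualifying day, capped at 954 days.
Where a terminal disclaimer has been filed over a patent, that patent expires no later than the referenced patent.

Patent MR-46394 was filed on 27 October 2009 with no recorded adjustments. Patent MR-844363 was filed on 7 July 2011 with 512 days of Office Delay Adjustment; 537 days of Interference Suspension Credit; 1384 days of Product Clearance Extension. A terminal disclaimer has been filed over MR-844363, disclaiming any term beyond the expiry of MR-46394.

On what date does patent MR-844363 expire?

Natural term of MR-844363:
  Base: filing + 16 years → 7 July 2027.
  Office Delay Adjustment: +512 days → 30 November 2028.
  Interference Suspension Credit: +537 days → 21 May 2030.
  Product Clearance Extension: 1384 days claimed exceeds the 954-day cap, so +954 days → 30 December 2032.
Expiry of referenced patent MR-46394:
  Base: filing + 16 years → 27 October 2025.
Terminal disclaimer: MR-844363 expires on the earlier of 30 December 2032 and 27 October 2025.

2025-10-27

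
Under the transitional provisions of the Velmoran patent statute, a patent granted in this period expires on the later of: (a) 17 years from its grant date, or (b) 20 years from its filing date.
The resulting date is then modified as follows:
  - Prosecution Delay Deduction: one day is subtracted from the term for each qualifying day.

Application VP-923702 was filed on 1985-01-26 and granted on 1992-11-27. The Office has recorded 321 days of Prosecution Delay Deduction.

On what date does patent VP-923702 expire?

January 10, 2009

(a) grant + 17 years → 27 November 2009.
(b) filing + 20 years → 26 January 2005.
Later of the two: 27 November 2009.
Prosecution Delay Deduction: −321 days → 10 January 2009.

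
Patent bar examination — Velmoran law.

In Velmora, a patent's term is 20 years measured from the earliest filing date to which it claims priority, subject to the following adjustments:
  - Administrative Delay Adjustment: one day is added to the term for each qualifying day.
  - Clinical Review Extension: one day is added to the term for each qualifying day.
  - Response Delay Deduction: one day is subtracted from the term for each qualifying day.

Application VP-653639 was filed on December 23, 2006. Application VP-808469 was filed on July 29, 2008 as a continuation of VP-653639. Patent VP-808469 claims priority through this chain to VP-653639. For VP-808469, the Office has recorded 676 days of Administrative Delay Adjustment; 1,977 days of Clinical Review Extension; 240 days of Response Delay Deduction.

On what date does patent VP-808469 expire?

Earliest priority filing: 23 December 2006.
Base term: 23 December 2006 + 20 years → 23 December 2026.
Administrative Delay Adjustment: +676 days → 29 October 2028.
Clinical Review Extension: +1977 days → 29 March 2034.
Response Delay Deduction: −240 days → 1 August 2033.

August 1, 2033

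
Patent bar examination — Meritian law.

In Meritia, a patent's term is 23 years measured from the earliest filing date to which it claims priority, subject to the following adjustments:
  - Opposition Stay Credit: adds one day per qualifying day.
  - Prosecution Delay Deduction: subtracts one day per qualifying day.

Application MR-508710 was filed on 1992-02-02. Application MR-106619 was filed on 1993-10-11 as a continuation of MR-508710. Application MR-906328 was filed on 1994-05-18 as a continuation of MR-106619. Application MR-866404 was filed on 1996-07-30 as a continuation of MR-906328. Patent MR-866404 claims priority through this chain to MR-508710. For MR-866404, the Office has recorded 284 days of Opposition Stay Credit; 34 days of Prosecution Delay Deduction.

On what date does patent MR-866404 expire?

Earliest priority filing: 2 February 1992.
Base term: 2 February 1992 + 23 years → 2 February 2015.
Opposition Stay Credit: +284 days → 13 November 2015.
Prosecution Delay Deduction: −34 days → 10 October 2015.

October 10, 2015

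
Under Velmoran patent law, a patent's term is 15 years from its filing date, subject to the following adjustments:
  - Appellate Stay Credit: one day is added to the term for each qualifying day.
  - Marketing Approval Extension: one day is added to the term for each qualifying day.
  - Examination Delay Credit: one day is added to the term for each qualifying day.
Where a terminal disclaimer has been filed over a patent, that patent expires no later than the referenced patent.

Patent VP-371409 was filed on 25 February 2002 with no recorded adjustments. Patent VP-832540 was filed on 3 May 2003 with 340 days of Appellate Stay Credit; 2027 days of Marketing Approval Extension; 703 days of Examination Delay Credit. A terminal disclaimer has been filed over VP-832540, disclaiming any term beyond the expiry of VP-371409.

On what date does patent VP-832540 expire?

Natural term of VP-832540:
  Base: filing + 15 years → 3 May 2018.
  Appellate Stay Credit: +340 days → 8 April 2019.
  Marketing Approval Extension: +2027 days → 25 October 2024.
  Examination Delay Credit: +703 days → 28 September 2026.
Expiry of referenced patent VP-371409:
  Base: filing + 15 years → 25 February 2017.
Terminal disclaimer: VP-832540 expires on the earlier of 28 September 2026 and 25 February 2017.

February 25, 2017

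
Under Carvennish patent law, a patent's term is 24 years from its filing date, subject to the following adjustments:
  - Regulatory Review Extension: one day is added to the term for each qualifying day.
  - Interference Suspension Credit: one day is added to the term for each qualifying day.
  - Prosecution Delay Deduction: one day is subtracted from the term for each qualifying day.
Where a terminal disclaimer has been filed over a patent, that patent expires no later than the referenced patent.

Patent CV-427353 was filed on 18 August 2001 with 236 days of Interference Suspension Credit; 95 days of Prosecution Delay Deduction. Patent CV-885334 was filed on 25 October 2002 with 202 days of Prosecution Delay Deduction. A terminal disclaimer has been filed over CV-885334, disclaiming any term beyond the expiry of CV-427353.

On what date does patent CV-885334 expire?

Natural term of CV-885334:
  Base: filing + 24 years → 25 October 2026.
  Prosecution Delay Deduction: −202 days → 6 April 2026.
Expiry of referenced patent CV-427353:
  Base: filing + 24 years → 18 August 2025.
  Interference Suspension Credit: +236 days → 11 April 2026.
  Prosecution Delay Deduction: −95 days → 6 January 2026.
Terminal disclaimer: CV-885334 expires on the earlier of 6 April 2026 and 6 January 2026.

2026-01-06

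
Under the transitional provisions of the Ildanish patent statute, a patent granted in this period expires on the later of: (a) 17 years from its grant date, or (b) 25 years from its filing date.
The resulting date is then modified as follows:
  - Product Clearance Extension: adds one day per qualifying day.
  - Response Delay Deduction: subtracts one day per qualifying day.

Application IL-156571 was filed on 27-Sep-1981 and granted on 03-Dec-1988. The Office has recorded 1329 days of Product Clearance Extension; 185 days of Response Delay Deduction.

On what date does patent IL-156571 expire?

2009-11-14

(a) grant + 17 years → 3 December 2005.
(b) filing + 25 years → 27 September 2006.
Later of the two: 27 September 2006.
Product Clearance Extension: +1329 days → 18 May 2010.
Response Delay Deduction: −185 days → 14 November 2009.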